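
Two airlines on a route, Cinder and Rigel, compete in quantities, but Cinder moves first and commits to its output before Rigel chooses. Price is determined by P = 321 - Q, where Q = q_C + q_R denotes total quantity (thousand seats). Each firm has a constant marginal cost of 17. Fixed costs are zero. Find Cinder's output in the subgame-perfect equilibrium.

Solve by backward induction. Given q_C, the follower Rigel maximises π_R = (321 - q_C - q_R)q_R - 17q_R.
∂π_R/∂q_R = 304 - q_C - 2q_R = 0 gives the reaction function q_R = (304 - q_C)/2.
Cinder substitutes q_R(q_C) into its own profit: π_C = q_C(321 - q_C - (304 - q_C)/2) - 17q_C = (169 - (1/2)q_C)q_C - 17q_C.
Leader FOC: 152 - q_C = 0, so q_C = 152.
Then q_R = (304 - 152)/2 = 76.

152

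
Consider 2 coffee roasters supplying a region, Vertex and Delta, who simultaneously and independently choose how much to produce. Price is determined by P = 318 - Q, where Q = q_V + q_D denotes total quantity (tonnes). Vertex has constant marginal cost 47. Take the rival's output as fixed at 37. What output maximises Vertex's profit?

117

With the rival's output fixed at 37, Vertex's profit is π_V = (318 - 37 - q_V)q_V - (47q_V) = (281 - q_V)q_V - (47q_V).
∂π_V/∂q_V = 234 - 2q_V = 0, so q_V = 117.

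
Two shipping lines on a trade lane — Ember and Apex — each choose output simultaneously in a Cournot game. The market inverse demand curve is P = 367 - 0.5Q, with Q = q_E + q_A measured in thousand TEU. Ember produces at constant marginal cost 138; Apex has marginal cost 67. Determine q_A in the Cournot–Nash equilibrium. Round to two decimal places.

Ember's profit: π_E = (367 - 0.5Q)q_E - (138q_E). Setting ∂π_E/∂q_E = 0: 229 - q_E - (1/2)(q_A) = 0.
Apex's profit: π_A = (367 - 0.5Q)q_A - (67q_A). Setting ∂π_A/∂q_A = 0: 300 - q_A - (1/2)(q_E) = 0.
Best responses: q_E = (229 - (1/2)q_A), q_A = (300 - (1/2)q_E).
Solving the pair: q_E = 316/3, q_A = 742/3.

247.33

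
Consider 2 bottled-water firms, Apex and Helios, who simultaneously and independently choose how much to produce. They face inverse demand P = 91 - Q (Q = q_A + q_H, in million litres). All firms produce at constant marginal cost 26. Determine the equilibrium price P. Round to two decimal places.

47.67

Each firm earns π_i = (91 - Q)q_i - 26q_i.
First-order condition (treating rivals' output as given): 65 - 2q_i - q_j = 0.
By symmetry each firm produces the same amount; substituting q_j = q_i yields q_i = 65/3.
Total output Q = 130/3, so price P = 91 - 130/3 = 143/3.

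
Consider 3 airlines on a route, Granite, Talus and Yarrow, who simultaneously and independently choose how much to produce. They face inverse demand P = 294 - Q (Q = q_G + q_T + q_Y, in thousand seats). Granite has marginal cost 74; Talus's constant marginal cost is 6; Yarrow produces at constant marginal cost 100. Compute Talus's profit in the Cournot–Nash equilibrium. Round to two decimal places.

12656.25

Granite's profit: π_G = (294 - Q)q_G - (74q_G). Setting ∂π_G/∂q_G = 0: 220 - 2q_G - (q_T + q_Y) = 0.
Talus's profit: π_T = (294 - Q)q_T - (6q_T). Setting ∂π_T/∂q_T = 0: 288 - 2q_T - (q_G + q_Y) = 0.
Yarrow's profit: π_Y = (294 - Q)q_Y - (100q_Y). Setting ∂π_Y/∂q_Y = 0: 194 - 2q_Y - (q_G + q_T) = 0.
Adding the 3 first-order conditions: 702 − 4Q = 0, so Q = 351/2.
Back-substituting: q_G = (220 − 351/2) = 89/2, q_T = (288 − 351/2) = 225/2, q_Y = (194 − 351/2) = 37/2.
Price P = 294 - 351/2 = 237/2.
Talus's profit: (237/2 - 6)·(225/2) = 12656.2500.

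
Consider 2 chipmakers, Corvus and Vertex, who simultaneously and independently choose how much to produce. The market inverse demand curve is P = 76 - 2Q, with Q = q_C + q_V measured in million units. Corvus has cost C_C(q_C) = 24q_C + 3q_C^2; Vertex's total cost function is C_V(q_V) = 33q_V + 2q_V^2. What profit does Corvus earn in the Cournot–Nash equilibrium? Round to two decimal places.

94.27

Corvus's profit: π_C = (76 - 2Q)q_C - (24q_C + 3q_C²). Setting ∂π_C/∂q_C = 0: 52 - 10q_C - 2(q_V) = 0.
Vertex's profit: π_V = (76 - 2Q)q_V - (33q_V + 2q_V²). Setting ∂π_V/∂q_V = 0: 43 - 8q_V - 2(q_C) = 0.
So q_C = (52 - 2q_V)/10 and q_V = (43 - 2q_C)/8.
Solving the pair: q_C = 165/38, q_V = 163/38.
Price P = 76 - 2·(164/19) = 1116/19.
Corvus's profit: (1116/19)·(165/38) - 24·(165/38) - 3(165/38)² = 94.2694.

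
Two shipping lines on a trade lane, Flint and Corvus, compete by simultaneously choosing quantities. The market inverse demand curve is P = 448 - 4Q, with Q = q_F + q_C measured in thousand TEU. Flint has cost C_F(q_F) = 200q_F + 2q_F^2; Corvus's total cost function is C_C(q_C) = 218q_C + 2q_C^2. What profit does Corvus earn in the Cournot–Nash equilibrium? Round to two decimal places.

Flint's profit: π_F = (448 - 4Q)q_F - (200q_F + 2q_F²). Setting ∂π_F/∂q_F = 0: 248 - 12q_F - 4(q_C) = 0.
Corvus's profit: π_C = (448 - 4Q)q_C - (218q_C + 2q_C²). Setting ∂π_C/∂q_C = 0: 230 - 12q_C - 4(q_F) = 0.
So q_F = (248 - 4q_C)/12 and q_C = (230 - 4q_F)/12.
Solving the pair: q_F = 257/16, q_C = 221/16.
Price P = 448 - 4·(239/8) = 657/2.
Corvus's profit: (657/2)·(221/16) - 218·(221/16) - 2(221/16)² = 1144.7109.

1144.71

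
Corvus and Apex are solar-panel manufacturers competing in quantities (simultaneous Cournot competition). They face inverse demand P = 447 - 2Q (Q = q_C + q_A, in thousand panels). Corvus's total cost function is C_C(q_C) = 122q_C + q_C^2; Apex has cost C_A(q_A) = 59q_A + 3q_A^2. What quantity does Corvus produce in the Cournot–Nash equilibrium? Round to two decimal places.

44.18

Corvus's profit: π_C = (447 - 2Q)q_C - (122q_C + q_C²). Setting ∂π_C/∂q_C = 0: 325 - 6q_C - 2(q_A) = 0.
Apex's first-order condition: 388 - 10q_A - 2(q_C) = 0.
Rearranging gives the reaction functions q_C = (325 - 2q_A)/6 and q_A = (388 - 2q_C)/10.
Substituting one into the other gives q_C = 1237/28 and q_A = 839/28.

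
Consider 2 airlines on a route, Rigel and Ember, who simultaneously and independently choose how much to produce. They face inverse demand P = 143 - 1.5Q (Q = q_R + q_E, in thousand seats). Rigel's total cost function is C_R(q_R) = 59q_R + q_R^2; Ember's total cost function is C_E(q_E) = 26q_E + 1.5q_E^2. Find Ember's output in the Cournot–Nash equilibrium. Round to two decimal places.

Rigel's profit: π_R = (143 - 1.5Q)q_R - (59q_R + q_R²). Setting ∂π_R/∂q_R = 0: 84 - 5q_R - (3/2)(q_E) = 0.
Ember's first-order condition: 117 - 6q_E - (3/2)(q_R) = 0.
Best responses: q_R = (84 - (3/2)q_E)/5, q_E = (117 - (3/2)q_R)/6.
Substituting one into the other gives q_R = 438/37 and q_E = 612/37.

16.54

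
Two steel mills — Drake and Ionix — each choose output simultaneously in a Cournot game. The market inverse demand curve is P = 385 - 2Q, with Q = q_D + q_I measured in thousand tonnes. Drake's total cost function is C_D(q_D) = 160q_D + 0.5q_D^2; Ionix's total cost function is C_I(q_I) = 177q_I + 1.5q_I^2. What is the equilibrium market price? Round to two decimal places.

Drake's profit: π_D = (385 - 2Q)q_D - (160q_D + (1/2)q_D²). Setting ∂π_D/∂q_D = 0: 225 - 5q_D - 2(q_I) = 0.
Ionix's profit: π_I = (385 - 2Q)q_I - (177q_I + (3/2)q_I²). Setting ∂π_I/∂q_I = 0: 208 - 7q_I - 2(q_D) = 0.
So q_D = (225 - 2q_I)/5 and q_I = (208 - 2q_D)/7.
Solving the pair: q_D = 1159/31, q_I = 590/31.
Total output Q = 1749/31, so price P = 385 - 2·(1749/31) = 272.1613.

272.16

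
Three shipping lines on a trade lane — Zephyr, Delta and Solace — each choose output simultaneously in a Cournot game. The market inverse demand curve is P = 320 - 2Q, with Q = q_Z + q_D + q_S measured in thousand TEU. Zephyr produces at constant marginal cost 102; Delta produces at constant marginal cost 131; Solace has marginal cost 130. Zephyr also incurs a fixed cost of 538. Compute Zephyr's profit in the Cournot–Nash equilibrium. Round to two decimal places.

Zephyr's profit: π_Z = (320 - 2Q)q_Z - (102q_Z). Setting ∂π_Z/∂q_Z = 0: 218 - 4q_Z - 2(q_D + q_S) = 0.
Delta's first-order condition: 189 - 4q_D - 2(q_Z + q_S) = 0.
Solace's first-order condition: 190 - 4q_S - 2(q_Z + q_D) = 0.
Adding the 3 first-order conditions: 597 − 8Q = 0, so Q = 597/8.
Back-substituting: q_Z = (218 − 597/4)/2 = 275/8, q_D = (189 − 597/4)/2 = 159/8, q_S = (190 − 597/4)/2 = 163/8.
Price P = 320 - 2·(597/8) = 683/4.
Zephyr's profit: (683/4 - 102)·(275/8) - 538 = 1825.2813.

1825.28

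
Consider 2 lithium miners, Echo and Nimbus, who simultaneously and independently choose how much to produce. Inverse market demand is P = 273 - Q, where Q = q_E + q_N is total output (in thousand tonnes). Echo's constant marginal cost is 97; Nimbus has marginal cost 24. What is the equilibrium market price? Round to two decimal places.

131.33

Echo's profit: π_E = (273 - Q)q_E - (97q_E). Setting ∂π_E/∂q_E = 0: 176 - 2q_E - (q_N) = 0.
Nimbus's profit: π_N = (273 - Q)q_N - (24q_N). Setting ∂π_N/∂q_N = 0: 249 - 2q_N - (q_E) = 0.
So q_E = (176 - q_N)/2 and q_N = (249 - q_E)/2.
Solving the pair: q_E = 103/3, q_N = 322/3.
Total output Q = 425/3, so price P = 273 - 425/3 = 394/3.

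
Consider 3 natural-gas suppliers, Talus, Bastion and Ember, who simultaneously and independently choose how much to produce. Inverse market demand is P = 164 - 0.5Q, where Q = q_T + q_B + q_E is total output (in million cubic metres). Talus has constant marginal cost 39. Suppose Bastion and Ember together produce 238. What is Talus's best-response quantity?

6

With rivals' combined output fixed at 238, Talus's profit is π_T = (164 - (1/2)·238 - (1/2)q_T)q_T - (39q_T) = (45 - (1/2)q_T)q_T - (39q_T).
∂π_T/∂q_T = 6 - q_T = 0, so q_T = 6.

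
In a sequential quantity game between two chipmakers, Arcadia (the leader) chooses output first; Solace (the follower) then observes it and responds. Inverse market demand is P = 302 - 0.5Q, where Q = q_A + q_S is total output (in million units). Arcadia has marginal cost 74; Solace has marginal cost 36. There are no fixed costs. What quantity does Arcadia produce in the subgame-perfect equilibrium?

The follower Solace best-responds to any q_A: π_S = (302 - 0.5Q)q_S - 36q_S.
Follower FOC: 266 - (1/2)q_A - q_S = 0, so q_S(q_A) = (266 - (1/2)q_A).
Arcadia substitutes q_S(q_A) into its own profit: π_A = q_A(302 - (1/2)q_A - (266 - (1/2)q_A)/2) - 74q_A = (169 - (1/4)q_A)q_A - 74q_A.
Leader FOC: 95 - (1/2)q_A = 0, so q_A = 190.
Then q_S = (266 - (1/2)·190) = 171.

190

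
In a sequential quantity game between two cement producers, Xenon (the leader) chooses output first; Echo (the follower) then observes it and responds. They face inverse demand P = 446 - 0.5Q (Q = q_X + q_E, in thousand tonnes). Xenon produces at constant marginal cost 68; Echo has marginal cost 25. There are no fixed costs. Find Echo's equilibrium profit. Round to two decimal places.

32131.13

The follower Echo best-responds to any q_X: π_E = (446 - 0.5Q)q_E - 25q_E.
Follower FOC: 421 - (1/2)q_X - q_E = 0, so q_E(q_X) = (421 - (1/2)q_X).
Xenon substitutes q_E(q_X) into its own profit: π_X = q_X(446 - (1/2)q_X - (421 - (1/2)q_X)/2) - 68q_X = (471/2 - (1/4)q_X)q_X - 68q_X.
The leader's first-order condition 335/2 - (1/2)q_X = 0 yields q_X = 335.
Then q_E = (421 - (1/2)·335) = 507/2.
Price P = 446 - (1/2)·(1177/2) = 607/4.
Echo's profit: (607/4 - 25)·(507/2) = 32131.1250.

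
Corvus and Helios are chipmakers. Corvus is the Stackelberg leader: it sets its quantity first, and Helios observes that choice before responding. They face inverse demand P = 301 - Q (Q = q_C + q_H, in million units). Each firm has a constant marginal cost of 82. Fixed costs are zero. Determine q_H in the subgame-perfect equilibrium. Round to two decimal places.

The follower Helios best-responds to any q_C: π_H = (301 - Q)q_H - 82q_H.
Setting the follower's marginal profit to zero, 219 - q_C - 2q_H = 0, i.e. q_H = (219 - q_C)/2.
The leader anticipates this reaction. Substituting into P = 301 - Q gives P = 383/2 - (1/2)q_C, so π_C = (383/2 - (1/2)q_C)q_C - 82q_C.
The leader's first-order condition 219/2 - q_C = 0 yields q_C = 219/2.
Then q_H = (219 - 219/2)/2 = 219/4.

54.75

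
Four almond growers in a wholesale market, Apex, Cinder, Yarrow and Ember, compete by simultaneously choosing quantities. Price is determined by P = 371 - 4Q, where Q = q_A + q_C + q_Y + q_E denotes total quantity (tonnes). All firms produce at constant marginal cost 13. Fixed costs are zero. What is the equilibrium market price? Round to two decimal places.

Each firm earns π_i = (371 - 4Q)q_i - 13q_i.
Setting ∂π_i/∂q_i = 0 with rivals' quantities fixed: 358 - 8q_i - 4·Σ_{j≠i} q_j = 0.
With identical firms every q_j equals q_i, so Σ_{j≠i} q_j = 3q_i and 358 = 20q_i, giving q_i = 179/10.
Total output Q = 358/5, so price P = 371 - 4·(358/5) = 423/5.

84.60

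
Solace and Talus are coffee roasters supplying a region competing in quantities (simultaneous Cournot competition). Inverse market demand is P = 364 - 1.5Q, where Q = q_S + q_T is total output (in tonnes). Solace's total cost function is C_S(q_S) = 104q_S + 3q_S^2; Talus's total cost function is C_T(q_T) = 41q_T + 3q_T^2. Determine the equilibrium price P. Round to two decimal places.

Solace's profit: π_S = (364 - 1.5Q)q_S - (104q_S + 3q_S²). Setting ∂π_S/∂q_S = 0: 260 - 9q_S - (3/2)(q_T) = 0.
Talus's profit: π_T = (364 - 1.5Q)q_T - (41q_T + 3q_T²). Setting ∂π_T/∂q_T = 0: 323 - 9q_T - (3/2)(q_S) = 0.
Rearranging gives the reaction functions q_S = (260 - (3/2)q_T)/9 and q_T = (323 - (3/2)q_S)/9.
Solving the pair: q_S = 23.5619, q_T = 31.9619.
Total output Q = 1166/21, so price P = 364 - (3/2)·(1166/21) = 1965/7.

280.71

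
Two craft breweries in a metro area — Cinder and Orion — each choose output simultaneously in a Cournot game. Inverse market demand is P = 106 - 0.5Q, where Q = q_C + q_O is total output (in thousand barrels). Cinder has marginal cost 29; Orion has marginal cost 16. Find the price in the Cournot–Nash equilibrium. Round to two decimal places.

50.33

Cinder's profit: π_C = (106 - 0.5Q)q_C - (29q_C). Setting ∂π_C/∂q_C = 0: 77 - q_C - (1/2)(q_O) = 0.
Orion's profit: π_O = (106 - 0.5Q)q_O - (16q_O). Setting ∂π_O/∂q_O = 0: 90 - q_O - (1/2)(q_C) = 0.
Rearranging gives the reaction functions q_C = (77 - (1/2)q_O) and q_O = (90 - (1/2)q_C).
Solving the pair: q_C = 128/3, q_O = 206/3.
Total output Q = 334/3, so price P = 106 - (1/2)·(334/3) = 151/3.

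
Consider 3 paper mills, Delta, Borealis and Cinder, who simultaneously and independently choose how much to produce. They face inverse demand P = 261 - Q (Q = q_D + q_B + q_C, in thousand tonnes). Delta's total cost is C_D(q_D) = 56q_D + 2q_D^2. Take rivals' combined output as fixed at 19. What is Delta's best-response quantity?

31

With rivals' combined output fixed at 19, Delta's profit is π_D = (261 - 19 - q_D)q_D - (56q_D + 2q_D²) = (242 - q_D)q_D - (56q_D + 2q_D²).
∂π_D/∂q_D = 186 - 6q_D = 0, so q_D = 31.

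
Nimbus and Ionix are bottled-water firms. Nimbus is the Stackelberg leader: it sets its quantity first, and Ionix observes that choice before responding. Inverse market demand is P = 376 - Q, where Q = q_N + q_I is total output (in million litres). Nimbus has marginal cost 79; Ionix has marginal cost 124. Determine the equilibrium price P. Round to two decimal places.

Solve by backward induction. Given q_N, the follower Ionix maximises π_I = (376 - q_N - q_I)q_I - 124q_I.
∂π_I/∂q_I = 252 - q_N - 2q_I = 0 gives the reaction function q_I = (252 - q_N)/2.
The leader anticipates this reaction. Substituting into P = 376 - Q gives P = 250 - (1/2)q_N, so π_N = (250 - (1/2)q_N)q_N - 79q_N.
Maximising: ∂π_N/∂q_N = 171 - q_N = 0, giving q_N = 171.
Then q_I = (252 - 171)/2 = 81/2.
Total output Q = 423/2, so price P = 376 - 423/2 = 329/2.

164.50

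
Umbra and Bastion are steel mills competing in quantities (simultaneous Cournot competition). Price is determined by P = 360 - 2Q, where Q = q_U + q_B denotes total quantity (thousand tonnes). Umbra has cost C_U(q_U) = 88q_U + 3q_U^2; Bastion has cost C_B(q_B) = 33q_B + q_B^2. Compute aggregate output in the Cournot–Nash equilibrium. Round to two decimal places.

Umbra's profit: π_U = (360 - 2Q)q_U - (88q_U + 3q_U²). Setting ∂π_U/∂q_U = 0: 272 - 10q_U - 2(q_B) = 0.
Bastion's first-order condition: 327 - 6q_B - 2(q_U) = 0.
Best responses: q_U = (272 - 2q_B)/10, q_B = (327 - 2q_U)/6.
Substituting one into the other gives q_U = 489/28 and q_B = 1363/28.
Total output Q = 489/28 + 1363/28 = 463/7.

66.14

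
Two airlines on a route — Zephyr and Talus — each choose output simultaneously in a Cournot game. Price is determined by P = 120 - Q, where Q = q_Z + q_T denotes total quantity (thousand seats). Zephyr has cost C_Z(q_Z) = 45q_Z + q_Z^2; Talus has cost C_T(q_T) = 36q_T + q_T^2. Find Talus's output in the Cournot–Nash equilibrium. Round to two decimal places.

17.40

Zephyr's profit: π_Z = (120 - Q)q_Z - (45q_Z + q_Z²). Setting ∂π_Z/∂q_Z = 0: 75 - 4q_Z - (q_T) = 0.
Talus's first-order condition: 84 - 4q_T - (q_Z) = 0.
So q_Z = (75 - q_T)/4 and q_T = (84 - q_Z)/4.
Substituting one into the other gives q_Z = 72/5 and q_T = 87/5.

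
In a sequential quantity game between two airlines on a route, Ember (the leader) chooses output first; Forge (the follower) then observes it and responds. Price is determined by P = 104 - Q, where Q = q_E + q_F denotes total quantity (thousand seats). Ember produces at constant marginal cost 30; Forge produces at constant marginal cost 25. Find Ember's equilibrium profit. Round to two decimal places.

595.13

The follower Forge best-responds to any q_E: π_F = (104 - Q)q_F - 25q_F.
Setting the follower's marginal profit to zero, 79 - q_E - 2q_F = 0, i.e. q_F = (79 - q_E)/2.
The leader anticipates this reaction. Substituting into P = 104 - Q gives P = 129/2 - (1/2)q_E, so π_E = (129/2 - (1/2)q_E)q_E - 30q_E.
The leader's first-order condition 69/2 - q_E = 0 yields q_E = 69/2.
Then q_F = (79 - 69/2)/2 = 89/4.
Price P = 104 - 227/4 = 189/4.
Ember's profit: (189/4 - 30)·(69/2) = 595.1250.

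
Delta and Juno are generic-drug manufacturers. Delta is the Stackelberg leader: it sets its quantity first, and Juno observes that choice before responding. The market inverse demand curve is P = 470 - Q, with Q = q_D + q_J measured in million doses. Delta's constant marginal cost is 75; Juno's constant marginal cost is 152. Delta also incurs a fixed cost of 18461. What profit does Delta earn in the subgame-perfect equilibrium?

9387

The follower Juno best-responds to any q_D: π_J = (470 - Q)q_J - 152q_J.
∂π_J/∂q_J = 318 - q_D - 2q_J = 0 gives the reaction function q_J = (318 - q_D)/2.
Delta substitutes q_J(q_D) into its own profit: π_D = q_D(470 - q_D - (318 - q_D)/2) - 75q_D = (311 - (1/2)q_D)q_D - 75q_D.
Leader FOC: 236 - q_D = 0, so q_D = 236.
Then q_J = (318 - 236)/2 = 41.
Price P = 470 - 277 = 193.
Delta's profit: (193 - 75)·236 - 18461 = 9387.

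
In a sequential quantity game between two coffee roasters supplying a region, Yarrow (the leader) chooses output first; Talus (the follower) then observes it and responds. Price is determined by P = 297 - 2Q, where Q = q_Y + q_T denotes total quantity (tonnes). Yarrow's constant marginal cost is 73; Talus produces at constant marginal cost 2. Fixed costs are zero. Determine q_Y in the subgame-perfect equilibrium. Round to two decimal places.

38.25

Solve by backward induction. Given q_Y, the follower Talus maximises π_T = (297 - 2q_Y - 2q_T)q_T - 2q_T.
Setting the follower's marginal profit to zero, 295 - 2q_Y - 4q_T = 0, i.e. q_T = (295 - 2q_Y)/4.
Yarrow substitutes q_T(q_Y) into its own profit: π_Y = q_Y(297 - 2q_Y - (295 - 2q_Y)/2) - 73q_Y = (299/2 - q_Y)q_Y - 73q_Y.
Maximising: ∂π_Y/∂q_Y = 153/2 - 2q_Y = 0, giving q_Y = 153/4.
Then q_T = (295 - 2·(153/4))/4 = 437/8.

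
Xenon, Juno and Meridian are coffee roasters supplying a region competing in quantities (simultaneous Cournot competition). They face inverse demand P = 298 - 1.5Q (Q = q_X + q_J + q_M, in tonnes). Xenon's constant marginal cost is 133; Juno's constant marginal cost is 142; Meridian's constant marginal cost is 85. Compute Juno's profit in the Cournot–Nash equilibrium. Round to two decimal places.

337.50

Xenon's profit: π_X = (298 - 1.5Q)q_X - (133q_X). Setting ∂π_X/∂q_X = 0: 165 - 3q_X - (3/2)(q_J + q_M) = 0.
Juno's profit: π_J = (298 - 1.5Q)q_J - (142q_J). Setting ∂π_J/∂q_J = 0: 156 - 3q_J - (3/2)(q_X + q_M) = 0.
Meridian's profit: π_M = (298 - 1.5Q)q_M - (85q_M). Setting ∂π_M/∂q_M = 0: 213 - 3q_M - (3/2)(q_X + q_J) = 0.
Adding the 3 first-order conditions: 534 − 6Q = 0, so Q = 89.
Back-substituting: q_X = (165 − 267/2)/(3/2) = 21, q_J = (156 − 267/2)/(3/2) = 15, q_M = (213 − 267/2)/(3/2) = 53.
Price P = 298 - (3/2)·89 = 329/2.
Juno's profit: (329/2 - 142)·15 = 675/2.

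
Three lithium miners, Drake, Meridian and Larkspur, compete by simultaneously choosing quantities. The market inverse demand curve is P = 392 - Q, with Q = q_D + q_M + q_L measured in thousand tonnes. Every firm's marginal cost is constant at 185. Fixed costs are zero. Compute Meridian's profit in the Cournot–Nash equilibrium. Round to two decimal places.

A representative firm's profit is π_i = q_i(392 - Q) - 185q_i.
First-order condition (treating rivals' output as given): 207 - 2q_i - Σ_{j≠i} q_j = 0.
By symmetry each firm produces the same amount; substituting Σ_{j≠i} q_j = 2q_i yields q_i = 207/4.
Price P = 392 - 621/4 = 947/4.
Meridian's profit: (947/4 - 185)·(207/4) = 2678.0625.

2678.06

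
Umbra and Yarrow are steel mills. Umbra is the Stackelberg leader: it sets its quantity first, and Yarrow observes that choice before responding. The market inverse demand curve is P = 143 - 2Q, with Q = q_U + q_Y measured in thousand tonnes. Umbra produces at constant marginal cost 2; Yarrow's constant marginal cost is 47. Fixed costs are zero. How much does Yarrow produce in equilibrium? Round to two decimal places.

The follower Yarrow best-responds to any q_U: π_Y = (143 - 2Q)q_Y - 47q_Y.
∂π_Y/∂q_Y = 96 - 2q_U - 4q_Y = 0 gives the reaction function q_Y = (96 - 2q_U)/4.
The leader anticipates this reaction. Substituting into P = 143 - 2Q gives P = 95 - q_U, so π_U = (95 - q_U)q_U - 2q_U.
Leader FOC: 93 - 2q_U = 0, so q_U = 93/2.
Then q_Y = (96 - 2·(93/2))/4 = 3/4.

0.75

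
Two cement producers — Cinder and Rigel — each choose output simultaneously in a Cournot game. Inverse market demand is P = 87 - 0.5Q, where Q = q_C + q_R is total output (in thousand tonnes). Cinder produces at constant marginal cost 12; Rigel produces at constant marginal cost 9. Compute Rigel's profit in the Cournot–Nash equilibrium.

1458

Cinder's profit: π_C = (87 - 0.5Q)q_C - (12q_C). Setting ∂π_C/∂q_C = 0: 75 - q_C - (1/2)(q_R) = 0.
Rigel's profit: π_R = (87 - 0.5Q)q_R - (9q_R). Setting ∂π_R/∂q_R = 0: 78 - q_R - (1/2)(q_C) = 0.
Best responses: q_C = (75 - (1/2)q_R), q_R = (78 - (1/2)q_C).
Substituting one into the other gives q_C = 48 and q_R = 54.
Price P = 87 - (1/2)·102 = 36.
Rigel's profit: (36 - 9)·54 = 1458.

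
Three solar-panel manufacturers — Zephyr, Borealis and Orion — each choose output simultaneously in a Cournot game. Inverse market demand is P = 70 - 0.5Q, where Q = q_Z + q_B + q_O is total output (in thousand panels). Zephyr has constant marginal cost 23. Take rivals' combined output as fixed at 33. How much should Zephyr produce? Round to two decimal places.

30.50

With rivals' combined output fixed at 33, Zephyr's profit is π_Z = (70 - (1/2)·33 - (1/2)q_Z)q_Z - (23q_Z) = (107/2 - (1/2)q_Z)q_Z - (23q_Z).
∂π_Z/∂q_Z = 61/2 - q_Z = 0, so q_Z = 61/2.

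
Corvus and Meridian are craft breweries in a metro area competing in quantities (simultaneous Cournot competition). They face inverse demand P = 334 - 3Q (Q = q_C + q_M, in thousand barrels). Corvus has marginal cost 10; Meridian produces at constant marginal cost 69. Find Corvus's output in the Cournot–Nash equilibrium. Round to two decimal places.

42.56

Corvus's profit: π_C = (334 - 3Q)q_C - (10q_C). Setting ∂π_C/∂q_C = 0: 324 - 6q_C - 3(q_M) = 0.
Meridian's first-order condition: 265 - 6q_M - 3(q_C) = 0.
So q_C = (324 - 3q_M)/6 and q_M = (265 - 3q_C)/6.
Substituting one into the other gives q_C = 383/9 and q_M = 206/9.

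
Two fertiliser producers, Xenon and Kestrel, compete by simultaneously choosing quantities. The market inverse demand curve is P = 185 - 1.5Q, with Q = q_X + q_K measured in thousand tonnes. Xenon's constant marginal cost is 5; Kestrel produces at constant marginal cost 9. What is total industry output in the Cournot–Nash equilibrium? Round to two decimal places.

79.11

Xenon's profit: π_X = (185 - 1.5Q)q_X - (5q_X). Setting ∂π_X/∂q_X = 0: 180 - 3q_X - (3/2)(q_K) = 0.
Kestrel's profit: π_K = (185 - 1.5Q)q_K - (9q_K). Setting ∂π_K/∂q_K = 0: 176 - 3q_K - (3/2)(q_X) = 0.
Best responses: q_X = (180 - (3/2)q_K)/3, q_K = (176 - (3/2)q_X)/3.
Substituting one into the other gives q_X = 368/9 and q_K = 344/9.
Total output Q = 368/9 + 344/9 = 712/9.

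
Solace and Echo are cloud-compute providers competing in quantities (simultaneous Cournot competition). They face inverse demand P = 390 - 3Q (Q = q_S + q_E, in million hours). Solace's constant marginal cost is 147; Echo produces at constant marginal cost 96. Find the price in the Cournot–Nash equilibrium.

211

Solace's profit: π_S = (390 - 3Q)q_S - (147q_S). Setting ∂π_S/∂q_S = 0: 243 - 6q_S - 3(q_E) = 0.
Echo's profit: π_E = (390 - 3Q)q_E - (96q_E). Setting ∂π_E/∂q_E = 0: 294 - 6q_E - 3(q_S) = 0.
Rearranging gives the reaction functions q_S = (243 - 3q_E)/6 and q_E = (294 - 3q_S)/6.
Solving the pair: q_S = 64/3, q_E = 115/3.
Total output Q = 179/3, so price P = 390 - 3·(179/3) = 211.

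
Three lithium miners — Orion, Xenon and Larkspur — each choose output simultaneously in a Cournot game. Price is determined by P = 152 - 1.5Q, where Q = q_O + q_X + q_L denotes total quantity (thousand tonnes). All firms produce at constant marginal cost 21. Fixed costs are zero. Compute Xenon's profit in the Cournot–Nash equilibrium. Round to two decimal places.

715.04

A representative firm's profit is π_i = q_i(152 - 1.5Q) - 21q_i.
Setting ∂π_i/∂q_i = 0 with rivals' quantities fixed: 131 - 3q_i - (3/2)·Σ_{j≠i} q_j = 0.
With identical firms every q_j equals q_i, so Σ_{j≠i} q_j = 2q_i and 131 = 6q_i, giving q_i = 131/6.
Price P = 152 - (3/2)·(131/2) = 215/4.
Xenon's profit: (215/4 - 21)·(131/6) = 715.0417.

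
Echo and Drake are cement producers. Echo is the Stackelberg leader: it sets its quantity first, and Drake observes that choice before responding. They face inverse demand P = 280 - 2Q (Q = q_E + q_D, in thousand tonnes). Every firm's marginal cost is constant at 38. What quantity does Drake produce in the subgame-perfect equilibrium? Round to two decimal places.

Solve by backward induction. Given q_E, the follower Drake maximises π_D = (280 - 2q_E - 2q_D)q_D - 38q_D.
Setting the follower's marginal profit to zero, 242 - 2q_E - 4q_D = 0, i.e. q_D = (242 - 2q_E)/4.
The leader anticipates this reaction. Substituting into P = 280 - 2Q gives P = 159 - q_E, so π_E = (159 - q_E)q_E - 38q_E.
Leader FOC: 121 - 2q_E = 0, so q_E = 121/2.
Then q_D = (242 - 2·(121/2))/4 = 121/4.

30.25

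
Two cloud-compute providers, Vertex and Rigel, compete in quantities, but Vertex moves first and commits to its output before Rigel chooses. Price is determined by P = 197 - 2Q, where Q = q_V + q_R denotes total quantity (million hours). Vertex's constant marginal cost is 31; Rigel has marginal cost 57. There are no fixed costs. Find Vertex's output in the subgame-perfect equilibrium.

Solve by backward induction. Given q_V, the follower Rigel maximises π_R = (197 - 2q_V - 2q_R)q_R - 57q_R.
∂π_R/∂q_R = 140 - 2q_V - 4q_R = 0 gives the reaction function q_R = (140 - 2q_V)/4.
Vertex substitutes q_R(q_V) into its own profit: π_V = q_V(197 - 2q_V - (140 - 2q_V)/2) - 31q_V = (127 - q_V)q_V - 31q_V.
Maximising: ∂π_V/∂q_V = 96 - 2q_V = 0, giving q_V = 48.
Then q_R = (140 - 2·48)/4 = 11.

48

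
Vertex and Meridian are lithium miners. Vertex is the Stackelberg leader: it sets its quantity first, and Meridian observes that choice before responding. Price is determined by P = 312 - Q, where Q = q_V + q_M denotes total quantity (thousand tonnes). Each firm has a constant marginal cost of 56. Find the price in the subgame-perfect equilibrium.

120

The follower Meridian best-responds to any q_V: π_M = (312 - Q)q_M - 56q_M.
Setting the follower's marginal profit to zero, 256 - q_V - 2q_M = 0, i.e. q_M = (256 - q_V)/2.
The leader anticipates this reaction. Substituting into P = 312 - Q gives P = 184 - (1/2)q_V, so π_V = (184 - (1/2)q_V)q_V - 56q_V.
The leader's first-order condition 128 - q_V = 0 yields q_V = 128.
Then q_M = (256 - 128)/2 = 64.
Total output Q = 192, so price P = 312 - 192 = 120.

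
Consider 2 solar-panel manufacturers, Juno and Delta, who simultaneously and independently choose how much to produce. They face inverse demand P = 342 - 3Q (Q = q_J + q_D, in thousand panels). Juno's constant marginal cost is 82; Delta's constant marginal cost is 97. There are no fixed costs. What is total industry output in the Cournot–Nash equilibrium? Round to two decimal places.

56.11

Juno's profit: π_J = (342 - 3Q)q_J - (82q_J). Setting ∂π_J/∂q_J = 0: 260 - 6q_J - 3(q_D) = 0.
Delta's profit: π_D = (342 - 3Q)q_D - (97q_D). Setting ∂π_D/∂q_D = 0: 245 - 6q_D - 3(q_J) = 0.
Best responses: q_J = (260 - 3q_D)/6, q_D = (245 - 3q_J)/6.
Solving the pair: q_J = 275/9, q_D = 230/9.
Total output Q = 275/9 + 230/9 = 505/9.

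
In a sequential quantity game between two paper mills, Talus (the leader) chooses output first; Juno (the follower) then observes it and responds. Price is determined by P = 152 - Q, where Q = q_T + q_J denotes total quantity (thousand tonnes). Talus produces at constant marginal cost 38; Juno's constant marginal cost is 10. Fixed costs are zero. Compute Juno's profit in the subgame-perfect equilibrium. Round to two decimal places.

Solve by backward induction. Given q_T, the follower Juno maximises π_J = (152 - q_T - q_J)q_J - 10q_J.
Setting the follower's marginal profit to zero, 142 - q_T - 2q_J = 0, i.e. q_J = (142 - q_T)/2.
The leader anticipates this reaction. Substituting into P = 152 - Q gives P = 81 - (1/2)q_T, so π_T = (81 - (1/2)q_T)q_T - 38q_T.
The leader's first-order condition 43 - q_T = 0 yields q_T = 43.
Then q_J = (142 - 43)/2 = 99/2.
Price P = 152 - 185/2 = 119/2.
Juno's profit: (119/2 - 10)·(99/2) = 2450.2500.

2450.25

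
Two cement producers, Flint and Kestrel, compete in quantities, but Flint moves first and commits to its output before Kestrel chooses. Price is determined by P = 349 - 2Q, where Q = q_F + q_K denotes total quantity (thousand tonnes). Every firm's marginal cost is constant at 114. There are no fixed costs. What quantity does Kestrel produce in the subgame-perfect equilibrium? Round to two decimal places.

The follower Kestrel best-responds to any q_F: π_K = (349 - 2Q)q_K - 114q_K.
∂π_K/∂q_K = 235 - 2q_F - 4q_K = 0 gives the reaction function q_K = (235 - 2q_F)/4.
Flint substitutes q_K(q_F) into its own profit: π_F = q_F(349 - 2q_F - (235 - 2q_F)/2) - 114q_F = (463/2 - q_F)q_F - 114q_F.
The leader's first-order condition 235/2 - 2q_F = 0 yields q_F = 235/4.
Then q_K = (235 - 2·(235/4))/4 = 235/8.

29.38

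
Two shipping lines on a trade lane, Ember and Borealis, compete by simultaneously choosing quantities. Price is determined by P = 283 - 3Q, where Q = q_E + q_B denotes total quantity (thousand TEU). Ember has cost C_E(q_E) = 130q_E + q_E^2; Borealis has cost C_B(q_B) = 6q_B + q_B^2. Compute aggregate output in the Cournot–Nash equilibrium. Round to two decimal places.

39.09

Ember's profit: π_E = (283 - 3Q)q_E - (130q_E + q_E²). Setting ∂π_E/∂q_E = 0: 153 - 8q_E - 3(q_B) = 0.
Borealis's first-order condition: 277 - 8q_B - 3(q_E) = 0.
Rearranging gives the reaction functions q_E = (153 - 3q_B)/8 and q_B = (277 - 3q_E)/8.
Solving the pair: q_E = 393/55, q_B = 1757/55.
Total output Q = 393/55 + 1757/55 = 430/11.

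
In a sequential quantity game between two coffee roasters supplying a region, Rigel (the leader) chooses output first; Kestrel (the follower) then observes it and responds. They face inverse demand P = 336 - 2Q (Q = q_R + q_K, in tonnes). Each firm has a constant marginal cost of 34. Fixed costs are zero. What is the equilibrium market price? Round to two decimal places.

The follower Kestrel best-responds to any q_R: π_K = (336 - 2Q)q_K - 34q_K.
Follower FOC: 302 - 2q_R - 4q_K = 0, so q_K(q_R) = (302 - 2q_R)/4.
The leader anticipates this reaction. Substituting into P = 336 - 2Q gives P = 185 - q_R, so π_R = (185 - q_R)q_R - 34q_R.
The leader's first-order condition 151 - 2q_R = 0 yields q_R = 151/2.
Then q_K = (302 - 2·(151/2))/4 = 151/4.
Total output Q = 453/4, so price P = 336 - 2·(453/4) = 219/2.

109.50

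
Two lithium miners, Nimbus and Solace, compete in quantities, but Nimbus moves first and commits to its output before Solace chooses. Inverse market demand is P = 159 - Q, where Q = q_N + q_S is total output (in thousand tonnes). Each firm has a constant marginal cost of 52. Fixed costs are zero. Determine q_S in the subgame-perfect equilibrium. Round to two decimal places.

26.75

The follower Solace best-responds to any q_N: π_S = (159 - Q)q_S - 52q_S.
Setting the follower's marginal profit to zero, 107 - q_N - 2q_S = 0, i.e. q_S = (107 - q_N)/2.
The leader anticipates this reaction. Substituting into P = 159 - Q gives P = 211/2 - (1/2)q_N, so π_N = (211/2 - (1/2)q_N)q_N - 52q_N.
The leader's first-order condition 107/2 - q_N = 0 yields q_N = 107/2.
Then q_S = (107 - 107/2)/2 = 107/4.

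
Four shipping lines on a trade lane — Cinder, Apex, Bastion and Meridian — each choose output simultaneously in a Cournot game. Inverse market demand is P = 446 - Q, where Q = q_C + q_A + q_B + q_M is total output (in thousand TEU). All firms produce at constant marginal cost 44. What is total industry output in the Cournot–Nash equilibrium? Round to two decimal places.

A representative firm's profit is π_i = q_i(446 - Q) - 44q_i.
Setting ∂π_i/∂q_i = 0 with rivals' quantities fixed: 402 - 2q_i - Σ_{j≠i} q_j = 0.
With identical firms every q_j equals q_i, so Σ_{j≠i} q_j = 3q_i and 402 = 5q_i, giving q_i = 402/5.
Total output Q = 402/5 + 402/5 + 402/5 + 402/5 = 1608/5.

321.60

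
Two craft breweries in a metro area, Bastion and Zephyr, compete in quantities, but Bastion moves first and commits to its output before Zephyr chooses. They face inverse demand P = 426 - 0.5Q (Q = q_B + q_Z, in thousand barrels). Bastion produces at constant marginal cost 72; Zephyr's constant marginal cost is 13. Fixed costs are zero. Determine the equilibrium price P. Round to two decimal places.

The follower Zephyr best-responds to any q_B: π_Z = (426 - 0.5Q)q_Z - 13q_Z.
Follower FOC: 413 - (1/2)q_B - q_Z = 0, so q_Z(q_B) = (413 - (1/2)q_B).
The leader anticipates this reaction. Substituting into P = 426 - 0.5Q gives P = 439/2 - (1/4)q_B, so π_B = (439/2 - (1/4)q_B)q_B - 72q_B.
Leader FOC: 295/2 - (1/2)q_B = 0, so q_B = 295.
Then q_Z = (413 - (1/2)·295) = 531/2.
Total output Q = 1121/2, so price P = 426 - (1/2)·(1121/2) = 583/4.

145.75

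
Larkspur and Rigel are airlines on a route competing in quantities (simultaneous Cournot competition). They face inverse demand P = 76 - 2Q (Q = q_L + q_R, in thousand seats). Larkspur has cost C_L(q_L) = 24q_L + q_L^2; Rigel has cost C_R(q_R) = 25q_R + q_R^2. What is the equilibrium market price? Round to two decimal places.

Larkspur's profit: π_L = (76 - 2Q)q_L - (24q_L + q_L²). Setting ∂π_L/∂q_L = 0: 52 - 6q_L - 2(q_R) = 0.
Rigel's profit: π_R = (76 - 2Q)q_R - (25q_R + q_R²). Setting ∂π_R/∂q_R = 0: 51 - 6q_R - 2(q_L) = 0.
So q_L = (52 - 2q_R)/6 and q_R = (51 - 2q_L)/6.
Solving the pair: q_L = 105/16, q_R = 101/16.
Total output Q = 103/8, so price P = 76 - 2·(103/8) = 201/4.

50.25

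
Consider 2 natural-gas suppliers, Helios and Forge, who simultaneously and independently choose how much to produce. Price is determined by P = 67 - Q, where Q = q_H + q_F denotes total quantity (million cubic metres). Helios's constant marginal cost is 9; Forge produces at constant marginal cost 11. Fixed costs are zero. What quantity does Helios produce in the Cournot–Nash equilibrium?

Helios's profit: π_H = (67 - Q)q_H - (9q_H). Setting ∂π_H/∂q_H = 0: 58 - 2q_H - (q_F) = 0.
Forge's profit: π_F = (67 - Q)q_F - (11q_F). Setting ∂π_F/∂q_F = 0: 56 - 2q_F - (q_H) = 0.
Rearranging gives the reaction functions q_H = (58 - q_F)/2 and q_F = (56 - q_H)/2.
Substituting one into the other gives q_H = 20 and q_F = 18.

20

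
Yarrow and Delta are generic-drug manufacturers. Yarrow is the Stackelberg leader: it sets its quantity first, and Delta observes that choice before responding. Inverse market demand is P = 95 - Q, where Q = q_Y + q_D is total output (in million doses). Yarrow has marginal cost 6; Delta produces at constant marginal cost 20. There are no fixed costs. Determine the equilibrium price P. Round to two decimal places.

31.75

Solve by backward induction. Given q_Y, the follower Delta maximises π_D = (95 - q_Y - q_D)q_D - 20q_D.
Setting the follower's marginal profit to zero, 75 - q_Y - 2q_D = 0, i.e. q_D = (75 - q_Y)/2.
The leader anticipates this reaction. Substituting into P = 95 - Q gives P = 115/2 - (1/2)q_Y, so π_Y = (115/2 - (1/2)q_Y)q_Y - 6q_Y.
Maximising: ∂π_Y/∂q_Y = 103/2 - q_Y = 0, giving q_Y = 103/2.
Then q_D = (75 - 103/2)/2 = 47/4.
Total output Q = 253/4, so price P = 95 - 253/4 = 127/4.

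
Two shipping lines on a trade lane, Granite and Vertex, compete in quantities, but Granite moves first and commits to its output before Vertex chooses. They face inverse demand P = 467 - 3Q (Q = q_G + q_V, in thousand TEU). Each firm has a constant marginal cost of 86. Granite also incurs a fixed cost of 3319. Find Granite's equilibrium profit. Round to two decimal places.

2729.38

Solve by backward induction. Given q_G, the follower Vertex maximises π_V = (467 - 3q_G - 3q_V)q_V - 86q_V.
Setting the follower's marginal profit to zero, 381 - 3q_G - 6q_V = 0, i.e. q_V = (381 - 3q_G)/6.
The leader anticipates this reaction. Substituting into P = 467 - 3Q gives P = 553/2 - (3/2)q_G, so π_G = (553/2 - (3/2)q_G)q_G - 86q_G.
The leader's first-order condition 381/2 - 3q_G = 0 yields q_G = 127/2.
Then q_V = (381 - 3·(127/2))/6 = 127/4.
Price P = 467 - 3·(381/4) = 725/4.
Granite's profit: (725/4 - 86)·(127/2) - 3319 = 2729.3750.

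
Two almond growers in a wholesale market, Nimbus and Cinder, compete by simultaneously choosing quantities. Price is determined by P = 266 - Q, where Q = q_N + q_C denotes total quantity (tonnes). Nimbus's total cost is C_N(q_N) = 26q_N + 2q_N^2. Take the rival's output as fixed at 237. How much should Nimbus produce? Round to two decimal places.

With the rival's output fixed at 237, Nimbus's profit is π_N = (266 - 237 - q_N)q_N - (26q_N + 2q_N²) = (29 - q_N)q_N - (26q_N + 2q_N²).
∂π_N/∂q_N = 3 - 6q_N = 0, so q_N = 1/2.

0.50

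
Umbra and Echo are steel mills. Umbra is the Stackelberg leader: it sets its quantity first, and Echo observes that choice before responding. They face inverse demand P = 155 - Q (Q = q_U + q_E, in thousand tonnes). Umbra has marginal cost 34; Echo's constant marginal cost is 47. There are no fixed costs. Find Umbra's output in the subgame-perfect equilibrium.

67

Solve by backward induction. Given q_U, the follower Echo maximises π_E = (155 - q_U - q_E)q_E - 47q_E.
∂π_E/∂q_E = 108 - q_U - 2q_E = 0 gives the reaction function q_E = (108 - q_U)/2.
The leader anticipates this reaction. Substituting into P = 155 - Q gives P = 101 - (1/2)q_U, so π_U = (101 - (1/2)q_U)q_U - 34q_U.
Maximising: ∂π_U/∂q_U = 67 - q_U = 0, giving q_U = 67.
Then q_E = (108 - 67)/2 = 41/2.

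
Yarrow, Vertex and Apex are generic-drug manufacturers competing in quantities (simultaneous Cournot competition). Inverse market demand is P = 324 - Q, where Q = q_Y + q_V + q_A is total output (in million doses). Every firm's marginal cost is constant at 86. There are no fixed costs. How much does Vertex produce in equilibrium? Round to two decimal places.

A representative firm's profit is π_i = q_i(324 - Q) - 86q_i.
First-order condition (treating rivals' output as given): 238 - 2q_i - Σ_{j≠i} q_j = 0.
With identical firms every q_j equals q_i, so Σ_{j≠i} q_j = 2q_i and 238 = 4q_i, giving q_i = 119/2.

59.50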